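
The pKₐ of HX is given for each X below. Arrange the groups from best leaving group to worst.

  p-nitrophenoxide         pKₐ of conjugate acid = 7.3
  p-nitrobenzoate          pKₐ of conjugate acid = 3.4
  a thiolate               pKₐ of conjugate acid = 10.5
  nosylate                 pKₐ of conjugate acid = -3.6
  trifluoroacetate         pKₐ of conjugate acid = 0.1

nosylate > trifluoroacetate > p-nitrobenzoate > p-nitrophenoxide > a thiolate

Lower conjugate-acid pKₐ ⇒ weaker base ⇒ better leaving group.
Sorting by the given values: nosylate (-3.6), trifluoroacetate (0.1), p-nitrobenzoate (3.4), p-nitrophenoxide (7.3), a thiolate (10.5).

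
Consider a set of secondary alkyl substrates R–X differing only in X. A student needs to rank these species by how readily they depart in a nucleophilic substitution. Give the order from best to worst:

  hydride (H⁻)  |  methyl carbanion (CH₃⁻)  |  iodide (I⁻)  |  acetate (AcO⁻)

The more stable X⁻ (or X) is on its own — i.e. the weaker a base it is — the better a leaving group it makes.
iodide (I⁻): pKₐ(HI) ≈ -10
acetate (AcO⁻): pKₐ(CH₃COOH) ≈ 4.8
hydride (H⁻): pKₐ(H₂) ≈ 36
methyl carbanion (CH₃⁻): pKₐ(CH₄) ≈ 48

iodide (I⁻) > acetate (AcO⁻) > hydride (H⁻) > methyl carbanion (CH₃⁻)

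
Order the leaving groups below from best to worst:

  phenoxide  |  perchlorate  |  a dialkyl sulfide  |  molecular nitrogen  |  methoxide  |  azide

molecular nitrogen > perchlorate > a dialkyl sulfide > azide > phenoxide > methoxide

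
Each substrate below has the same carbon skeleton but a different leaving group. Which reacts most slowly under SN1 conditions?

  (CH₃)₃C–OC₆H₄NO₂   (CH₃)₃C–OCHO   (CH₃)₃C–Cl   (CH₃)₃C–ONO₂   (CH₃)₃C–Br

(CH₃)₃C–OC₆H₄NO₂

With the same alkyl group throughout, only the leaving group differentiates the rates.
A good leaving group is a weak base: the lower the pKₐ of its conjugate acid, the more readily it departs.
(CH₃)₃C–Br loses Br⁻: pKₐ(HBr) ≈ -9
(CH₃)₃C–Cl loses Cl⁻: pKₐ(HCl) ≈ -7
(CH₃)₃C–ONO₂ loses NO₃⁻: pKₐ(HNO₃) ≈ -1.3
(CH₃)₃C–OCHO loses HCOO⁻: pKₐ(HCOOH) ≈ 3.8
(CH₃)₃C–OC₆H₄NO₂ loses p-O₂N–C₆H₄–O⁻: pKₐ(p-nitrophenol) ≈ 7.2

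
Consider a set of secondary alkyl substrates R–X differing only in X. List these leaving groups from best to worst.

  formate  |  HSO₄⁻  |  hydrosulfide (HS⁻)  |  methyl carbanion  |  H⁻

HSO₄⁻ > formate > hydrosulfide (HS⁻) > H⁻ > methyl carbanion

A good leaving group is a weak base: the lower the pKₐ of its conjugate acid, the more readily it departs.
HSO₄⁻: pKₐ(H₂SO₄) ≈ -3
formate: pKₐ(HCOOH) ≈ 3.8 — resonance-stabilised carboxylate
hydrosulfide (HS⁻): pKₐ(H₂S) ≈ 7
H⁻: pKₐ(H₂) ≈ 36 — extremely strong base; leaves only in special hydride-transfer contexts
methyl carbanion: pKₐ(CH₄) ≈ 48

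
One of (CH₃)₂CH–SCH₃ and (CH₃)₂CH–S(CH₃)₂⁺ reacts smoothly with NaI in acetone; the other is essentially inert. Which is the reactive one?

(CH₃)₂CH–S(CH₃)₂⁺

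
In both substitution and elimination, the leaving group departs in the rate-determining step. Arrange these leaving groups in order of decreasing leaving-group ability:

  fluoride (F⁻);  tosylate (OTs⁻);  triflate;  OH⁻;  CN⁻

triflate: pKₐ(CF₃SO₃H (triflic acid)) ≈ -14 — charge spread over three oxygens and a CF₃ group; the premier leaving group in synthesis
tosylate (OTs⁻): pKₐ(p-CH₃C₆H₄SO₃H (TsOH)) ≈ -2.8 — resonance-delocalised arenesulfonate
fluoride (F⁻): pKₐ(HF) ≈ 3.2
CN⁻: pKₐ(HCN) ≈ 9.2
OH⁻: pKₐ(H₂O) ≈ 15.7 — strong base; essentially never leaves without prior activation

triflate > tosylate (OTs⁻) > fluoride (F⁻) > CN⁻ > OH⁻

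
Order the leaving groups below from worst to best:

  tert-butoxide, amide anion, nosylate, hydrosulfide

The more stable X⁻ (or X) is on its own — i.e. the weaker a base it is — the better a leaving group it makes.
nosylate: pKₐ(p-O₂NC₆H₄SO₃H) ≈ -3.5 — p-nitro group further stabilises the sulfonate
hydrosulfide: pKₐ(H₂S) ≈ 7 — larger and more polarisable than the oxygen analogue
tert-butoxide: pKₐ(t-BuOH) ≈ 18
amide anion: pKₐ(NH₃) ≈ 38 — extremely strong base; never a leaving group
Listed from poorest to best leaving group as asked.

amide anion < tert-butoxide < hydrosulfide < nosylate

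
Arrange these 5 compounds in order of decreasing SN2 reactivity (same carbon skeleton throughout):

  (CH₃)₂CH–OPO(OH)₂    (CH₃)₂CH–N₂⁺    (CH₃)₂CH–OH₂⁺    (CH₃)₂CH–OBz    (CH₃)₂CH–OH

(CH₃)₂CH–N₂⁺ > (CH₃)₂CH–OH₂⁺ > (CH₃)₂CH–OPO(OH)₂ > (CH₃)₂CH–OBz > (CH₃)₂CH–OH

The skeletons are identical, so relative rate is governed entirely by leaving-group ability.
A good leaving group is a weak base: the lower the pKₐ of its conjugate acid, the more readily it departs.
(CH₃)₂CH–N₂⁺ loses N₂: no meaningful conjugate acid; N₂ departs as an exceptionally stable neutral molecule
(CH₃)₂CH–OH₂⁺ loses H₂O: pKₐ(H₃O⁺) ≈ -1.7
(CH₃)₂CH–OPO(OH)₂ loses H₂PO₄⁻: pKₐ(H₃PO₄) ≈ 2.1
(CH₃)₂CH–OBz loses PhCOO⁻: pKₐ(C₆H₅COOH) ≈ 4.2
(CH₃)₂CH–OH loses OH⁻: pKₐ(H₂O) ≈ 15.7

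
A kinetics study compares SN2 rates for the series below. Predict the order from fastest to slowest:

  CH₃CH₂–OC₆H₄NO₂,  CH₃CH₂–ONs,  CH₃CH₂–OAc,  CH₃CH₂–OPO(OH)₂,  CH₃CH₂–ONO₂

Identical carbon frameworks mean the comparison reduces to leaving-group quality.
Leaving-group ability tracks the stability of the departed species; conjugate-acid pKₐ is the usual yardstick (lower pKₐ → better LG).
CH₃CH₂–ONs loses ONs⁻: pKₐ(p-O₂NC₆H₄SO₃H) ≈ -3.5
CH₃CH₂–ONO₂ loses NO₃⁻: pKₐ(HNO₃) ≈ -1.3
CH₃CH₂–OPO(OH)₂ loses H₂PO₄⁻: pKₐ(H₃PO₄) ≈ 2.1
CH₃CH₂–OAc loses AcO⁻: pKₐ(CH₃COOH) ≈ 4.8
CH₃CH₂–OC₆H₄NO₂ loses p-O₂N–C₆H₄–O⁻: pKₐ(p-nitrophenol) ≈ 7.2

CH₃CH₂–ONs > CH₃CH₂–ONO₂ > CH₃CH₂–OPO(OH)₂ > CH₃CH₂–OAc > CH₃CH₂–OC₆H₄NO₂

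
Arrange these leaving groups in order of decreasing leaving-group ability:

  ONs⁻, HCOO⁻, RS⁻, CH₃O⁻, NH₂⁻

ONs⁻ > HCOO⁻ > RS⁻ > CH₃O⁻ > NH₂⁻

ONs⁻: pKₐ(p-O₂NC₆H₄SO₃H) ≈ -3.5
HCOO⁻: pKₐ(HCOOH) ≈ 3.8
RS⁻: pKₐ(RSH (a thiol)) ≈ 10.5 — moderately basic; rarely leaves without activation
CH₃O⁻: pKₐ(CH₃OH) ≈ 15.5
NH₂⁻: pKₐ(NH₃) ≈ 38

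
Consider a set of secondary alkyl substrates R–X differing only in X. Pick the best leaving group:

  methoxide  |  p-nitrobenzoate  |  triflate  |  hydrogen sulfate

triflate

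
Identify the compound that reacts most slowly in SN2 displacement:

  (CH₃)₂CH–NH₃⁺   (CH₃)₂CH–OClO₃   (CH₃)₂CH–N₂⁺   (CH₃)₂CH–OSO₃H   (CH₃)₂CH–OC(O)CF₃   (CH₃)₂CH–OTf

(CH₃)₂CH–NH₃⁺

With the same alkyl group throughout, only the leaving group differentiates the rates.
Leaving-group ability tracks the stability of the departed species; conjugate-acid pKₐ is the usual yardstick (lower pKₐ → better LG).
(CH₃)₂CH–N₂⁺ loses N₂: no meaningful conjugate acid; N₂ departs as an exceptionally stable neutral molecule
(CH₃)₂CH–OTf loses OTf⁻: pKₐ(CF₃SO₃H (triflic acid)) ≈ -14
(CH₃)₂CH–OClO₃ loses ClO₄⁻: pKₐ(HClO₄) ≈ -10
(CH₃)₂CH–OSO₃H loses HSO₄⁻: pKₐ(H₂SO₄) ≈ -3
(CH₃)₂CH–OC(O)CF₃ loses CF₃COO⁻: pKₐ(CF₃COOH) ≈ 0.2
(CH₃)₂CH–NH₃⁺ loses NH₃: pKₐ(NH₄⁺) ≈ 9.2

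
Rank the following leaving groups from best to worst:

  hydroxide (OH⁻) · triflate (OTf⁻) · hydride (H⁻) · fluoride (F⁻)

triflate (OTf⁻) > fluoride (F⁻) > hydroxide (OH⁻) > hydride (H⁻)

triflate (OTf⁻): pKₐ(CF₃SO₃H (triflic acid)) ≈ -14
fluoride (F⁻): pKₐ(HF) ≈ 3.2
hydroxide (OH⁻): pKₐ(H₂O) ≈ 15.7
hydride (H⁻): pKₐ(H₂) ≈ 36 — extremely strong base; leaves only in special hydride-transfer contexts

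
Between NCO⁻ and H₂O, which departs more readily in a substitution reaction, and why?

H₂O is the better leaving group.
pKₐ(H₃O⁺) ≈ -1.7 versus pKₐ(HOCN) ≈ 3.5: H₂O is the much weaker base.
Neutral; leaves from a protonated alcohol (R–OH₂⁺).

H₂O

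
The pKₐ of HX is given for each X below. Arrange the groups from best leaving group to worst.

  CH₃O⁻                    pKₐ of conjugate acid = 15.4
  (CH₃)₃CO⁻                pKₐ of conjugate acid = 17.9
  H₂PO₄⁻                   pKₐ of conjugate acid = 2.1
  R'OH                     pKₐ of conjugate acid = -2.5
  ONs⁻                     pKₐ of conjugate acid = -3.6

ONs⁻ > R'OH > H₂PO₄⁻ > CH₃O⁻ > (CH₃)₃CO⁻

Lower conjugate-acid pKₐ ⇒ weaker base ⇒ better leaving group.
Sorting by the given values: ONs⁻ (-3.6), R'OH (-2.5), H₂PO₄⁻ (2.1), CH₃O⁻ (15.4), (CH₃)₃CO⁻ (17.9).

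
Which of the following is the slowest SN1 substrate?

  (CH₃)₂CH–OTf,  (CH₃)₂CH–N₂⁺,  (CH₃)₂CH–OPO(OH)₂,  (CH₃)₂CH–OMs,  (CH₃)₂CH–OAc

(CH₃)₂CH–OAc

With the same alkyl group throughout, only the leaving group differentiates the rates.
A good leaving group is a weak base: the lower the pKₐ of its conjugate acid, the more readily it departs.
(CH₃)₂CH–N₂⁺ loses N₂: no meaningful conjugate acid; N₂ departs as an exceptionally stable neutral molecule
(CH₃)₂CH–OTf loses OTf⁻: pKₐ(CF₃SO₃H (triflic acid)) ≈ -14
(CH₃)₂CH–OMs loses OMs⁻: pKₐ(CH₃SO₃H (MsOH)) ≈ -1.9
(CH₃)₂CH–OPO(OH)₂ loses H₂PO₄⁻: pKₐ(H₃PO₄) ≈ 2.1
(CH₃)₂CH–OAc loses AcO⁻: pKₐ(CH₃COOH) ≈ 4.8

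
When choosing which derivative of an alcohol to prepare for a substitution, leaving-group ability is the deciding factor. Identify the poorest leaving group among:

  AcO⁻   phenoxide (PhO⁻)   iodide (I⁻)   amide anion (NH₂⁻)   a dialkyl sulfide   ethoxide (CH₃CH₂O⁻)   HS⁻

iodide (I⁻): pKₐ(HI) ≈ -10
a dialkyl sulfide: pKₐ(R'₂SH⁺) ≈ -7
AcO⁻: pKₐ(CH₃COOH) ≈ 4.8
HS⁻: pKₐ(H₂S) ≈ 7
phenoxide (PhO⁻): pKₐ(C₆H₅OH (phenol)) ≈ 10
ethoxide (CH₃CH₂O⁻): pKₐ(CH₃CH₂OH) ≈ 16
amide anion (NH₂⁻): pKₐ(NH₃) ≈ 38

amide anion (NH₂⁻)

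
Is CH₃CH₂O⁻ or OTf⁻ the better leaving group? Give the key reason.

OTf⁻ is the better leaving group.
pKₐ(CF₃SO₃H (triflic acid)) ≈ -14 versus pKₐ(CH₃CH₂OH) ≈ 16: OTf⁻ is the much weaker base.
Charge spread over three oxygens and a CF₃ group; the premier leaving group in synthesis.

OTf⁻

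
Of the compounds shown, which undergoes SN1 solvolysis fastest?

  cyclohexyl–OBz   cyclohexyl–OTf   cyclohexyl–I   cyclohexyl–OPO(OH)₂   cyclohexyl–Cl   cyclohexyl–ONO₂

cyclohexyl–OTf

With the same alkyl group throughout, only the leaving group differentiates the rates.
The more stable X⁻ (or X) is on its own — i.e. the weaker a base it is — the better a leaving group it makes.
cyclohexyl–OTf loses OTf⁻: pKₐ(CF₃SO₃H (triflic acid)) ≈ -14
cyclohexyl–I loses I⁻: pKₐ(HI) ≈ -10
cyclohexyl–Cl loses Cl⁻: pKₐ(HCl) ≈ -7
cyclohexyl–ONO₂ loses NO₃⁻: pKₐ(HNO₃) ≈ -1.3
cyclohexyl–OPO(OH)₂ loses H₂PO₄⁻: pKₐ(H₃PO₄) ≈ 2.1
cyclohexyl–OBz loses PhCOO⁻: pKₐ(C₆H₅COOH) ≈ 4.2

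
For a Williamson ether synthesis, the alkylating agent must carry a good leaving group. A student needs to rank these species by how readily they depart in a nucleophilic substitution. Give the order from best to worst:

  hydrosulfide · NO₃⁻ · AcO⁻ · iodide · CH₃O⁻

iodide > NO₃⁻ > AcO⁻ > hydrosulfide > CH₃O⁻

Leaving-group ability tracks the stability of the departed species; conjugate-acid pKₐ is the usual yardstick (lower pKₐ → better LG).
iodide: pKₐ(HI) ≈ -10
NO₃⁻: pKₐ(HNO₃) ≈ -1.3
AcO⁻: pKₐ(CH₃COOH) ≈ 4.8
hydrosulfide: pKₐ(H₂S) ≈ 7
CH₃O⁻: pKₐ(CH₃OH) ≈ 15.5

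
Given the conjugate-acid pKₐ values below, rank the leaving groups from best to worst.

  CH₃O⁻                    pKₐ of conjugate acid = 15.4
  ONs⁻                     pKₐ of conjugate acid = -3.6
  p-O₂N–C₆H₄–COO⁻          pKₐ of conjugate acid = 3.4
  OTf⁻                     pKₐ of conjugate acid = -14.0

OTf⁻ > ONs⁻ > p-O₂N–C₆H₄–COO⁻ > CH₃O⁻

Lower conjugate-acid pKₐ ⇒ weaker base ⇒ better leaving group.
Sorting by the given values: OTf⁻ (-14.0), ONs⁻ (-3.6), p-O₂N–C₆H₄–COO⁻ (3.4), CH₃O⁻ (15.4).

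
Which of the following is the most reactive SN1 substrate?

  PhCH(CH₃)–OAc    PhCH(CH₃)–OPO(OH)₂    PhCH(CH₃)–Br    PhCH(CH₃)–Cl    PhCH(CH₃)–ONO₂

Identical carbon frameworks mean the comparison reduces to leaving-group quality.
The more stable X⁻ (or X) is on its own — i.e. the weaker a base it is — the better a leaving group it makes.
PhCH(CH₃)–Br loses Br⁻: pKₐ(HBr) ≈ -9
PhCH(CH₃)–Cl loses Cl⁻: pKₐ(HCl) ≈ -7
PhCH(CH₃)–ONO₂ loses NO₃⁻: pKₐ(HNO₃) ≈ -1.3
PhCH(CH₃)–OPO(OH)₂ loses H₂PO₄⁻: pKₐ(H₃PO₄) ≈ 2.1
PhCH(CH₃)–OAc loses AcO⁻: pKₐ(CH₃COOH) ≈ 4.8

PhCH(CH₃)–Br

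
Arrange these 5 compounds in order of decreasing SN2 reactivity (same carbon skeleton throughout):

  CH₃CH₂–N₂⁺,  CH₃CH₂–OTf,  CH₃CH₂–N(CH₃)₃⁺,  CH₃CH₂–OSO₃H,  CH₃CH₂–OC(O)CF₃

CH₃CH₂–N₂⁺ > CH₃CH₂–OTf > CH₃CH₂–OSO₃H > CH₃CH₂–OC(O)CF₃ > CH₃CH₂–N(CH₃)₃⁺

Identical carbon frameworks mean the comparison reduces to leaving-group quality.
Rank by basicity of the departing species: weakest base leaves most easily.
CH₃CH₂–N₂⁺ loses N₂: no meaningful conjugate acid; N₂ departs as an exceptionally stable neutral molecule
CH₃CH₂–OTf loses OTf⁻: pKₐ(CF₃SO₃H (triflic acid)) ≈ -14
CH₃CH₂–OSO₃H loses HSO₄⁻: pKₐ(H₂SO₄) ≈ -3
CH₃CH₂–OC(O)CF₃ loses CF₃COO⁻: pKₐ(CF₃COOH) ≈ 0.2
CH₃CH₂–N(CH₃)₃⁺ loses NR'₃: pKₐ(R'₃NH⁺) ≈ 10.7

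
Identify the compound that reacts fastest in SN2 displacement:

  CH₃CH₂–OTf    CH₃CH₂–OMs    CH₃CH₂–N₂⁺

The skeletons are identical, so relative rate is governed entirely by leaving-group ability.
Rank by basicity of the departing species: weakest base leaves most easily.
CH₃CH₂–N₂⁺ loses N₂: no meaningful conjugate acid; N₂ departs as an exceptionally stable neutral molecule
CH₃CH₂–OTf loses OTf⁻: pKₐ(CF₃SO₃H (triflic acid)) ≈ -14
CH₃CH₂–OMs loses OMs⁻: pKₐ(CH₃SO₃H (MsOH)) ≈ -1.9

CH₃CH₂–N₂⁺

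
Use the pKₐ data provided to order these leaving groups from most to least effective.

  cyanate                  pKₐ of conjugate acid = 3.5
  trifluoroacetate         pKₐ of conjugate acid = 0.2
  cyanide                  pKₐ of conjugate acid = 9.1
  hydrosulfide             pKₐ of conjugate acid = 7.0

Lower conjugate-acid pKₐ ⇒ weaker base ⇒ better leaving group.
Sorting by the given values: trifluoroacetate (0.2), cyanate (3.5), hydrosulfide (7.0), cyanide (9.1).

trifluoroacetate > cyanate > hydrosulfide > cyanide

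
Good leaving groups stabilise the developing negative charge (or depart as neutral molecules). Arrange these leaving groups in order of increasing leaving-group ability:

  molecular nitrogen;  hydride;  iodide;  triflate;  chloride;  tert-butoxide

A good leaving group is a weak base: the lower the pKₐ of its conjugate acid, the more readily it departs.
molecular nitrogen: no meaningful conjugate acid; N₂ departs as an exceptionally stable neutral molecule
triflate: pKₐ(CF₃SO₃H (triflic acid)) ≈ -14
iodide: pKₐ(HI) ≈ -10
chloride: pKₐ(HCl) ≈ -7
tert-butoxide: pKₐ(t-BuOH) ≈ 18
hydride: pKₐ(H₂) ≈ 36
Reversing gives the worst-to-best order requested.

hydride < tert-butoxide < chloride < iodide < triflate < molecular nitrogen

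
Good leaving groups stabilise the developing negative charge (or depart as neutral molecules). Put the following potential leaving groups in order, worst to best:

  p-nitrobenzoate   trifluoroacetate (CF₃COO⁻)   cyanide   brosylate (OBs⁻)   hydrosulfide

A good leaving group is a weak base: the lower the pKₐ of its conjugate acid, the more readily it departs.
brosylate (OBs⁻): pKₐ(p-BrC₆H₄SO₃H) ≈ -2.8 — arenesulfonate with a p-bromo substituent
trifluoroacetate (CF₃COO⁻): pKₐ(CF₃COOH) ≈ 0.2
p-nitrobenzoate: pKₐ(p-nitrobenzoic acid) ≈ 3.4 — electron-withdrawing nitro group stabilises the carboxylate
hydrosulfide: pKₐ(H₂S) ≈ 7 — larger and more polarisable than the oxygen analogue
cyanide: pKₐ(HCN) ≈ 9.2 — sp carbon stabilises the charge somewhat, but still a poor LG
Listed from poorest to best leaving group as asked.

cyanide < hydrosulfide < p-nitrobenzoate < trifluoroacetate (CF₃COO⁻) < brosylate (OBs⁻)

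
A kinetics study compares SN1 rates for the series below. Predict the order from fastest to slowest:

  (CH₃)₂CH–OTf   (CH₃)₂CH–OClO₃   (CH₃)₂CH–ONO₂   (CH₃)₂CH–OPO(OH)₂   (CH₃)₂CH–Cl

(CH₃)₂CH–OTf > (CH₃)₂CH–OClO₃ > (CH₃)₂CH–Cl > (CH₃)₂CH–ONO₂ > (CH₃)₂CH–OPO(OH)₂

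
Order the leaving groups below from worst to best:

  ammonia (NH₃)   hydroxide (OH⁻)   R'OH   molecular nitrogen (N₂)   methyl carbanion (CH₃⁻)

Rank by basicity of the departing species: weakest base leaves most easily.
molecular nitrogen (N₂): no meaningful conjugate acid; N₂ departs as an exceptionally stable neutral molecule
R'OH: pKₐ(R'OH₂⁺) ≈ -2.4
ammonia (NH₃): pKₐ(NH₄⁺) ≈ 9.2
hydroxide (OH⁻): pKₐ(H₂O) ≈ 15.7
methyl carbanion (CH₃⁻): pKₐ(CH₄) ≈ 48
Listed from poorest to best leaving group as asked.

methyl carbanion (CH₃⁻) < hydroxide (OH⁻) < ammonia (NH₃) < R'OH < molecular nitrogen (N₂)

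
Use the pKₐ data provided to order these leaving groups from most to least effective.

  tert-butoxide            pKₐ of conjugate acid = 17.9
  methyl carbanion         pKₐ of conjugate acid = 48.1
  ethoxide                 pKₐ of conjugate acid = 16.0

Lower conjugate-acid pKₐ ⇒ weaker base ⇒ better leaving group.
Sorting by the given values: ethoxide (16.0), tert-butoxide (17.9), methyl carbanion (48.1).

ethoxide > tert-butoxide > methyl carbanion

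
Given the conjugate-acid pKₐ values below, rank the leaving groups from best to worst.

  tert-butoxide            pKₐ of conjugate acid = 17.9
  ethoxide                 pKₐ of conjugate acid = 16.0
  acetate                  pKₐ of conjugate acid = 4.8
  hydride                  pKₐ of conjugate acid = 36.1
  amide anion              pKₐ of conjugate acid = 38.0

acetate > ethoxide > tert-butoxide > hydride > amide anion

Lower conjugate-acid pKₐ ⇒ weaker base ⇒ better leaving group.
Sorting by the given values: acetate (4.8), ethoxide (16.0), tert-butoxide (17.9), hydride (36.1), amide anion (38.0).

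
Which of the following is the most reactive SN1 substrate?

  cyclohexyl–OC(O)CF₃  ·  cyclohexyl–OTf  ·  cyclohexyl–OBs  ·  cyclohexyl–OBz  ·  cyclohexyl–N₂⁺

Same R in every case — rank the leaving groups.
A good leaving group is a weak base: the lower the pKₐ of its conjugate acid, the more readily it departs.
cyclohexyl–N₂⁺ loses N₂: no meaningful conjugate acid; N₂ departs as an exceptionally stable neutral molecule
cyclohexyl–OTf loses OTf⁻: pKₐ(CF₃SO₃H (triflic acid)) ≈ -14
cyclohexyl–OBs loses OBs⁻: pKₐ(p-BrC₆H₄SO₃H) ≈ -2.8
cyclohexyl–OC(O)CF₃ loses CF₃COO⁻: pKₐ(CF₃COOH) ≈ 0.2
cyclohexyl–OBz loses PhCOO⁻: pKₐ(C₆H₅COOH) ≈ 4.2

cyclohexyl–N₂⁺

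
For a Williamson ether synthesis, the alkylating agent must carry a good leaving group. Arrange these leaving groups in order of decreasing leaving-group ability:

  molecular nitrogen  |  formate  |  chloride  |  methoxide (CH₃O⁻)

A good leaving group is a weak base: the lower the pKₐ of its conjugate acid, the more readily it departs.
molecular nitrogen: no meaningful conjugate acid; N₂ departs as an exceptionally stable neutral molecule
chloride: pKₐ(HCl) ≈ -7
formate: pKₐ(HCOOH) ≈ 3.8
methoxide (CH₃O⁻): pKₐ(CH₃OH) ≈ 15.5 — strong base; alkoxides do not leave unassisted

molecular nitrogen > chloride > formate > methoxide (CH₃O⁻)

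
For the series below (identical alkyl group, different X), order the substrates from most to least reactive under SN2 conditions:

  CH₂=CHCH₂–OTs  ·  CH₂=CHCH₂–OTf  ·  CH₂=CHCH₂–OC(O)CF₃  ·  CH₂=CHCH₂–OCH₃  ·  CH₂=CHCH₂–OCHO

CH₂=CHCH₂–OTf > CH₂=CHCH₂–OTs > CH₂=CHCH₂–OC(O)CF₃ > CH₂=CHCH₂–OCHO > CH₂=CHCH₂–OCH₃

Same R in every case — rank the leaving groups.
A good leaving group is a weak base: the lower the pKₐ of its conjugate acid, the more readily it departs.
CH₂=CHCH₂–OTf loses OTf⁻: pKₐ(CF₃SO₃H (triflic acid)) ≈ -14
CH₂=CHCH₂–OTs loses OTs⁻: pKₐ(p-CH₃C₆H₄SO₃H (TsOH)) ≈ -2.8
CH₂=CHCH₂–OC(O)CF₃ loses CF₃COO⁻: pKₐ(CF₃COOH) ≈ 0.2
CH₂=CHCH₂–OCHO loses HCOO⁻: pKₐ(HCOOH) ≈ 3.8
CH₂=CHCH₂–OCH₃ loses CH₃O⁻: pKₐ(CH₃OH) ≈ 15.5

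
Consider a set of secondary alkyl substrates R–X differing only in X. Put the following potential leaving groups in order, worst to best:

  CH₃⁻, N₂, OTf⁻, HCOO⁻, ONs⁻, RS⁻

N₂: no meaningful conjugate acid; N₂ departs as an exceptionally stable neutral molecule
OTf⁻: pKₐ(CF₃SO₃H (triflic acid)) ≈ -14 — charge spread over three oxygens and a CF₃ group; the premier leaving group in synthesis
ONs⁻: pKₐ(p-O₂NC₆H₄SO₃H) ≈ -3.5 — p-nitro group further stabilises the sulfonate
HCOO⁻: pKₐ(HCOOH) ≈ 3.8 — resonance-stabilised carboxylate
RS⁻: pKₐ(RSH (a thiol)) ≈ 10.5
CH₃⁻: pKₐ(CH₄) ≈ 48
The question asks for worst first, so the sequence is read in increasing leaving-group ability.

CH₃⁻ < RS⁻ < HCOO⁻ < ONs⁻ < OTf⁻ < N₂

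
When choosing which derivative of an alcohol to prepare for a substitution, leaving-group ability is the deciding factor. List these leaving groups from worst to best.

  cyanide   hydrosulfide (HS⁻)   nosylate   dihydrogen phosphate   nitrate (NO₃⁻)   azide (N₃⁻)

A good leaving group is a weak base: the lower the pKₐ of its conjugate acid, the more readily it departs.
nosylate: pKₐ(p-O₂NC₆H₄SO₃H) ≈ -3.5
nitrate (NO₃⁻): pKₐ(HNO₃) ≈ -1.3
dihydrogen phosphate: pKₐ(H₃PO₄) ≈ 2.1
azide (N₃⁻): pKₐ(HN₃) ≈ 4.7
hydrosulfide (HS⁻): pKₐ(H₂S) ≈ 7
cyanide: pKₐ(HCN) ≈ 9.2
The question asks for worst first, so the sequence is read in increasing leaving-group ability.

cyanide < hydrosulfide (HS⁻) < azide (N₃⁻) < dihydrogen phosphate < nitrate (NO₃⁻) < nosylate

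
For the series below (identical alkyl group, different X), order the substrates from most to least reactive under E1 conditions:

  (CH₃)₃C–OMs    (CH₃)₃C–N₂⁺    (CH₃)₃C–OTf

Same R in every case — rank the leaving groups.
A good leaving group is a weak base: the lower the pKₐ of its conjugate acid, the more readily it departs.
(CH₃)₃C–N₂⁺ loses N₂: no meaningful conjugate acid; N₂ departs as an exceptionally stable neutral molecule
(CH₃)₃C–OTf loses OTf⁻: pKₐ(CF₃SO₃H (triflic acid)) ≈ -14
(CH₃)₃C–OMs loses OMs⁻: pKₐ(CH₃SO₃H (MsOH)) ≈ -1.9

(CH₃)₃C–N₂⁺ > (CH₃)₃C–OTf > (CH₃)₃C–OMs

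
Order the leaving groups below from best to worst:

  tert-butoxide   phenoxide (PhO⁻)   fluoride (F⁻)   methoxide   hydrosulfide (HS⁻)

fluoride (F⁻) > hydrosulfide (HS⁻) > phenoxide (PhO⁻) > methoxide > tert-butoxide

The more stable X⁻ (or X) is on its own — i.e. the weaker a base it is — the better a leaving group it makes.
fluoride (F⁻): pKₐ(HF) ≈ 3.2 — small and strongly basic; the poor halide leaving group
hydrosulfide (HS⁻): pKₐ(H₂S) ≈ 7 — larger and more polarisable than the oxygen analogue
phenoxide (PhO⁻): pKₐ(C₆H₅OH (phenol)) ≈ 10
methoxide: pKₐ(CH₃OH) ≈ 15.5 — strong base; alkoxides do not leave unassisted
tert-butoxide: pKₐ(t-BuOH) ≈ 18 — bulky, strongly basic alkoxide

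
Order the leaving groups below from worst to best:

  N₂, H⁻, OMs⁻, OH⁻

N₂: no meaningful conjugate acid; N₂ departs as an exceptionally stable neutral molecule
OMs⁻: pKₐ(CH₃SO₃H (MsOH)) ≈ -1.9 — resonance-delocalised alkanesulfonate
OH⁻: pKₐ(H₂O) ≈ 15.7
H⁻: pKₐ(H₂) ≈ 36 — extremely strong base; leaves only in special hydride-transfer contexts
Reversing gives the worst-to-best order requested.

H⁻ < OH⁻ < OMs⁻ < N₂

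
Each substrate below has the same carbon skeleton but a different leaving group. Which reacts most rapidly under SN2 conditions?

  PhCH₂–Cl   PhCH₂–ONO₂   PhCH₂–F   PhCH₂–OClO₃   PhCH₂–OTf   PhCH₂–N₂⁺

Same R in every case — rank the leaving groups.
Leaving-group ability tracks the stability of the departed species; conjugate-acid pKₐ is the usual yardstick (lower pKₐ → better LG).
PhCH₂–N₂⁺ loses N₂: no meaningful conjugate acid; N₂ departs as an exceptionally stable neutral molecule
PhCH₂–OTf loses OTf⁻: pKₐ(CF₃SO₃H (triflic acid)) ≈ -14
PhCH₂–OClO₃ loses ClO₄⁻: pKₐ(HClO₄) ≈ -10
PhCH₂–Cl loses Cl⁻: pKₐ(HCl) ≈ -7
PhCH₂–ONO₂ loses NO₃⁻: pKₐ(HNO₃) ≈ -1.3
PhCH₂–F loses F⁻: pKₐ(HF) ≈ 3.2

PhCH₂–N₂⁺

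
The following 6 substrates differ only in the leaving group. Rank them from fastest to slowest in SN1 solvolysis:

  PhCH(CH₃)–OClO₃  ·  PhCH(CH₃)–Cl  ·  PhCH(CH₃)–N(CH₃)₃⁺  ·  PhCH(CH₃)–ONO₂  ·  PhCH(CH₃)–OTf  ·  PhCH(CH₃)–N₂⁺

PhCH(CH₃)–N₂⁺ > PhCH(CH₃)–OTf > PhCH(CH₃)–OClO₃ > PhCH(CH₃)–Cl > PhCH(CH₃)–ONO₂ > PhCH(CH₃)–N(CH₃)₃⁺

Identical carbon frameworks mean the comparison reduces to leaving-group quality.
The more stable X⁻ (or X) is on its own — i.e. the weaker a base it is — the better a leaving group it makes.
PhCH(CH₃)–N₂⁺ loses N₂: no meaningful conjugate acid; N₂ departs as an exceptionally stable neutral molecule
PhCH(CH₃)–OTf loses OTf⁻: pKₐ(CF₃SO₃H (triflic acid)) ≈ -14
PhCH(CH₃)–OClO₃ loses ClO₄⁻: pKₐ(HClO₄) ≈ -10
PhCH(CH₃)–Cl loses Cl⁻: pKₐ(HCl) ≈ -7
PhCH(CH₃)–ONO₂ loses NO₃⁻: pKₐ(HNO₃) ≈ -1.3
PhCH(CH₃)–N(CH₃)₃⁺ loses NR'₃: pKₐ(R'₃NH⁺) ≈ 10.7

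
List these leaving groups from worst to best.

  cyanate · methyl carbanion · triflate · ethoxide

The more stable X⁻ (or X) is on its own — i.e. the weaker a base it is — the better a leaving group it makes.
triflate: pKₐ(CF₃SO₃H (triflic acid)) ≈ -14
cyanate: pKₐ(HOCN) ≈ 3.5
ethoxide: pKₐ(CH₃CH₂OH) ≈ 16
methyl carbanion: pKₐ(CH₄) ≈ 48
The question asks for worst first, so the sequence is read in increasing leaving-group ability.

methyl carbanion < ethoxide < cyanate < triflate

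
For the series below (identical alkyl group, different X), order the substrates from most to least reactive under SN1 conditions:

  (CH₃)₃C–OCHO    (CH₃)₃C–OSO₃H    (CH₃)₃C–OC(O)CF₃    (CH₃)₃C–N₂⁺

(CH₃)₃C–N₂⁺ > (CH₃)₃C–OSO₃H > (CH₃)₃C–OC(O)CF₃ > (CH₃)₃C–OCHO

Identical carbon frameworks mean the comparison reduces to leaving-group quality.
A good leaving group is a weak base: the lower the pKₐ of its conjugate acid, the more readily it departs.
(CH₃)₃C–N₂⁺ loses N₂: no meaningful conjugate acid; N₂ departs as an exceptionally stable neutral molecule
(CH₃)₃C–OSO₃H loses HSO₄⁻: pKₐ(H₂SO₄) ≈ -3
(CH₃)₃C–OC(O)CF₃ loses CF₃COO⁻: pKₐ(CF₃COOH) ≈ 0.2
(CH₃)₃C–OCHO loses HCOO⁻: pKₐ(HCOOH) ≈ 3.8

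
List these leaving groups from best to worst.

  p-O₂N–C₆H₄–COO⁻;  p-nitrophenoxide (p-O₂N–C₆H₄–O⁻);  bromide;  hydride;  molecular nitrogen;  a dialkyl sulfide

molecular nitrogen: no meaningful conjugate acid; N₂ departs as an exceptionally stable neutral molecule
bromide: pKₐ(HBr) ≈ -9
a dialkyl sulfide: pKₐ(R'₂SH⁺) ≈ -7
p-O₂N–C₆H₄–COO⁻: pKₐ(p-nitrobenzoic acid) ≈ 3.4
p-nitrophenoxide (p-O₂N–C₆H₄–O⁻): pKₐ(p-nitrophenol) ≈ 7.2
hydride: pKₐ(H₂) ≈ 36

molecular nitrogen > bromide > a dialkyl sulfide > p-O₂N–C₆H₄–COO⁻ > p-nitrophenoxide (p-O₂N–C₆H₄–O⁻) > hydride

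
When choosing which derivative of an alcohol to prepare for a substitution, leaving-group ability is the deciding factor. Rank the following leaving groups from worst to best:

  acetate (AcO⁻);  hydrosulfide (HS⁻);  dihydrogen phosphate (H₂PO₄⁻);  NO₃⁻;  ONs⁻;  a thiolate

Leaving-group ability tracks the stability of the departed species; conjugate-acid pKₐ is the usual yardstick (lower pKₐ → better LG).
ONs⁻: pKₐ(p-O₂NC₆H₄SO₃H) ≈ -3.5
NO₃⁻: pKₐ(HNO₃) ≈ -1.3
dihydrogen phosphate (H₂PO₄⁻): pKₐ(H₃PO₄) ≈ 2.1
acetate (AcO⁻): pKₐ(CH₃COOH) ≈ 4.8
hydrosulfide (HS⁻): pKₐ(H₂S) ≈ 7
a thiolate: pKₐ(RSH (a thiol)) ≈ 10.5
Reversing gives the worst-to-best order requested.

a thiolate < hydrosulfide (HS⁻) < acetate (AcO⁻) < dihydrogen phosphate (H₂PO₄⁻) < NO₃⁻ < ONs⁻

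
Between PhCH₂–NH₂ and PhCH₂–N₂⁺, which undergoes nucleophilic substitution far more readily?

PhCH₂–N₂⁺

From PhCH₂–NH₂ the departing group would be NH₂⁻ (pKₐ(NH₃) ≈ 38). Extremely strong base; never a leaving group.
From PhCH₂–N₂⁺ the leaving group is N₂ (no meaningful conjugate acid; N₂ departs as an exceptionally stable neutral molecule).
(In practice PhCH₂–N₂⁺ is made from PhCH₂–NH₂ by diazotisation (NaNO₂ / HCl, 0 °C), generating a diazonium salt that expels N₂.)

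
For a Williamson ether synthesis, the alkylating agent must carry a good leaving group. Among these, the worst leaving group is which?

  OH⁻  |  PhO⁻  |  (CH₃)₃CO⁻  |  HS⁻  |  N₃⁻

(CH₃)₃CO⁻

N₃⁻: pKₐ(HN₃) ≈ 4.7
HS⁻: pKₐ(H₂S) ≈ 7
PhO⁻: pKₐ(C₆H₅OH (phenol)) ≈ 10
OH⁻: pKₐ(H₂O) ≈ 15.7
(CH₃)₃CO⁻: pKₐ(t-BuOH) ≈ 18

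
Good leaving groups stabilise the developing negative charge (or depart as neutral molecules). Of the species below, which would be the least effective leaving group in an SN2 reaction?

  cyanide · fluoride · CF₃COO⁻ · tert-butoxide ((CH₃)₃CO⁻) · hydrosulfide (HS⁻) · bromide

tert-butoxide ((CH₃)₃CO⁻)

Leaving-group ability tracks the stability of the departed species; conjugate-acid pKₐ is the usual yardstick (lower pKₐ → better LG).
bromide: pKₐ(HBr) ≈ -9
CF₃COO⁻: pKₐ(CF₃COOH) ≈ 0.2
fluoride: pKₐ(HF) ≈ 3.2
hydrosulfide (HS⁻): pKₐ(H₂S) ≈ 7
cyanide: pKₐ(HCN) ≈ 9.2
tert-butoxide ((CH₃)₃CO⁻): pKₐ(t-BuOH) ≈ 18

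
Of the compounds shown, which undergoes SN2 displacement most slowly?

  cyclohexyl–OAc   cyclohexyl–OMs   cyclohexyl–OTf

cyclohexyl–OAc

Identical carbon frameworks mean the comparison reduces to leaving-group quality.
A good leaving group is a weak base: the lower the pKₐ of its conjugate acid, the more readily it departs.
cyclohexyl–OTf loses OTf⁻: pKₐ(CF₃SO₃H (triflic acid)) ≈ -14
cyclohexyl–OMs loses OMs⁻: pKₐ(CH₃SO₃H (MsOH)) ≈ -1.9
cyclohexyl–OAc loses AcO⁻: pKₐ(CH₃COOH) ≈ 4.8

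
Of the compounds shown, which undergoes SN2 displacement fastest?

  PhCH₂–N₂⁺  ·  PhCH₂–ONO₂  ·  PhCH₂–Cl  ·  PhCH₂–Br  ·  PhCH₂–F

PhCH₂–N₂⁺

Identical carbon frameworks mean the comparison reduces to leaving-group quality.
Rank by basicity of the departing species: weakest base leaves most easily.
PhCH₂–N₂⁺ loses N₂: no meaningful conjugate acid; N₂ departs as an exceptionally stable neutral molecule
PhCH₂–Br loses Br⁻: pKₐ(HBr) ≈ -9
PhCH₂–Cl loses Cl⁻: pKₐ(HCl) ≈ -7
PhCH₂–ONO₂ loses NO₃⁻: pKₐ(HNO₃) ≈ -1.3
PhCH₂–F loses F⁻: pKₐ(HF) ≈ 3.2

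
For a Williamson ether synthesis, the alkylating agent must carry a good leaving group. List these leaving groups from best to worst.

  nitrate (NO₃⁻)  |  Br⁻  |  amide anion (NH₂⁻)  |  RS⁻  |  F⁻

A good leaving group is a weak base: the lower the pKₐ of its conjugate acid, the more readily it departs.
Br⁻: pKₐ(HBr) ≈ -9
nitrate (NO₃⁻): pKₐ(HNO₃) ≈ -1.3 — resonance-delocalised over three oxygens
F⁻: pKₐ(HF) ≈ 3.2
RS⁻: pKₐ(RSH (a thiol)) ≈ 10.5
amide anion (NH₂⁻): pKₐ(NH₃) ≈ 38

Br⁻ > nitrate (NO₃⁻) > F⁻ > RS⁻ > amide anion (NH₂⁻)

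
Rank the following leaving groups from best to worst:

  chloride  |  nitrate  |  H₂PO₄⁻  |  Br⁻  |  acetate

The more stable X⁻ (or X) is on its own — i.e. the weaker a base it is — the better a leaving group it makes.
Br⁻: pKₐ(HBr) ≈ -9
chloride: pKₐ(HCl) ≈ -7
nitrate: pKₐ(HNO₃) ≈ -1.3
H₂PO₄⁻: pKₐ(H₃PO₄) ≈ 2.1
acetate: pKₐ(CH₃COOH) ≈ 4.8

Br⁻ > chloride > nitrate > H₂PO₄⁻ > acetate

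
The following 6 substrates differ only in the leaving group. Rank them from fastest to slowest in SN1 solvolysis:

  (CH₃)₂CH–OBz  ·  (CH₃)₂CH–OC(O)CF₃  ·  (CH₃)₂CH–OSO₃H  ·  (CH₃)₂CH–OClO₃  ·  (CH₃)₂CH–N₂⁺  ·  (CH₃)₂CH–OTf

(CH₃)₂CH–N₂⁺ > (CH₃)₂CH–OTf > (CH₃)₂CH–OClO₃ > (CH₃)₂CH–OSO₃H > (CH₃)₂CH–OC(O)CF₃ > (CH₃)₂CH–OBz

Identical carbon frameworks mean the comparison reduces to leaving-group quality.
Leaving-group ability tracks the stability of the departed species; conjugate-acid pKₐ is the usual yardstick (lower pKₐ → better LG).
(CH₃)₂CH–N₂⁺ loses N₂: no meaningful conjugate acid; N₂ departs as an exceptionally stable neutral molecule
(CH₃)₂CH–OTf loses OTf⁻: pKₐ(CF₃SO₃H (triflic acid)) ≈ -14
(CH₃)₂CH–OClO₃ loses ClO₄⁻: pKₐ(HClO₄) ≈ -10
(CH₃)₂CH–OSO₃H loses HSO₄⁻: pKₐ(H₂SO₄) ≈ -3
(CH₃)₂CH–OC(O)CF₃ loses CF₃COO⁻: pKₐ(CF₃COOH) ≈ 0.2
(CH₃)₂CH–OBz loses PhCOO⁻: pKₐ(C₆H₅COOH) ≈ 4.2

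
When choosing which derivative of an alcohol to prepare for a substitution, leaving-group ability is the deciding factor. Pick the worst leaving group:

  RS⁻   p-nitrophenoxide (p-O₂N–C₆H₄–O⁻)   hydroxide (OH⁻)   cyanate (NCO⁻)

hydroxide (OH⁻)

A good leaving group is a weak base: the lower the pKₐ of its conjugate acid, the more readily it departs.
cyanate (NCO⁻): pKₐ(HOCN) ≈ 3.5
p-nitrophenoxide (p-O₂N–C₆H₄–O⁻): pKₐ(p-nitrophenol) ≈ 7.2
RS⁻: pKₐ(RSH (a thiol)) ≈ 10.5
hydroxide (OH⁻): pKₐ(H₂O) ≈ 15.7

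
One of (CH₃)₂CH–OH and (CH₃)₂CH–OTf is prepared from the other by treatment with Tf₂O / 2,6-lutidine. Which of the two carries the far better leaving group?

From (CH₃)₂CH–OH the departing group would be OH⁻ (pKₐ(H₂O) ≈ 15.7). Strong base; essentially never leaves without prior activation.
From (CH₃)₂CH–OTf the leaving group is OTf⁻ (pKₐ(CF₃SO₃H (triflic acid)) ≈ -14). Charge spread over three oxygens and a CF₃ group; the premier leaving group in synthesis.
Treatment with Tf₂O / 2,6-lutidine works by converting the hydroxyl into a triflate, making (CH₃)₂CH–OTf enormously more reactive.

(CH₃)₂CH–OTf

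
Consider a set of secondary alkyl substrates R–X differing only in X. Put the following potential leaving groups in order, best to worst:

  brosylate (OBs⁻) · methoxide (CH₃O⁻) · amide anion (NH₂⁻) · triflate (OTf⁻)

triflate (OTf⁻) > brosylate (OBs⁻) > methoxide (CH₃O⁻) > amide anion (NH₂⁻)

triflate (OTf⁻): pKₐ(CF₃SO₃H (triflic acid)) ≈ -14
brosylate (OBs⁻): pKₐ(p-BrC₆H₄SO₃H) ≈ -2.8 — arenesulfonate with a p-bromo substituent
methoxide (CH₃O⁻): pKₐ(CH₃OH) ≈ 15.5 — strong base; alkoxides do not leave unassisted
amide anion (NH₂⁻): pKₐ(NH₃) ≈ 38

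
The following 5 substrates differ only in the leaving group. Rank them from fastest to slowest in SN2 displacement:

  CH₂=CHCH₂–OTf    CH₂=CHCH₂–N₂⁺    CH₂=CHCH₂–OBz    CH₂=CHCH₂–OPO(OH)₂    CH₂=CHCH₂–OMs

With the same alkyl group throughout, only the leaving group differentiates the rates.
Rank by basicity of the departing species: weakest base leaves most easily.
CH₂=CHCH₂–N₂⁺ loses N₂: no meaningful conjugate acid; N₂ departs as an exceptionally stable neutral molecule
CH₂=CHCH₂–OTf loses OTf⁻: pKₐ(CF₃SO₃H (triflic acid)) ≈ -14
CH₂=CHCH₂–OMs loses OMs⁻: pKₐ(CH₃SO₃H (MsOH)) ≈ -1.9
CH₂=CHCH₂–OPO(OH)₂ loses H₂PO₄⁻: pKₐ(H₃PO₄) ≈ 2.1
CH₂=CHCH₂–OBz loses PhCOO⁻: pKₐ(C₆H₅COOH) ≈ 4.2

CH₂=CHCH₂–N₂⁺ > CH₂=CHCH₂–OTf > CH₂=CHCH₂–OMs > CH₂=CHCH₂–OPO(OH)₂ > CH₂=CHCH₂–OBz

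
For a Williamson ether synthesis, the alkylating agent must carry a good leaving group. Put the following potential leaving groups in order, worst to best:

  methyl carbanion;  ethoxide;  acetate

methyl carbanion < ethoxide < acetate

A good leaving group is a weak base: the lower the pKₐ of its conjugate acid, the more readily it departs.
acetate: pKₐ(CH₃COOH) ≈ 4.8 — resonance-stabilised but still a weak base
ethoxide: pKₐ(CH₃CH₂OH) ≈ 16 — strong base; alkoxides do not leave unassisted
methyl carbanion: pKₐ(CH₄) ≈ 48
The question asks for worst first, so the sequence is read in increasing leaving-group ability.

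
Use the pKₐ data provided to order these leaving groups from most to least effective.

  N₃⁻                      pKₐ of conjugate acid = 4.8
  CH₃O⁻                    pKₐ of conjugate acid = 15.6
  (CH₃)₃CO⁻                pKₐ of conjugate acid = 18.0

N₃⁻ > CH₃O⁻ > (CH₃)₃CO⁻

Lower conjugate-acid pKₐ ⇒ weaker base ⇒ better leaving group.
Sorting by the given values: N₃⁻ (4.8), CH₃O⁻ (15.6), (CH₃)₃CO⁻ (18.0).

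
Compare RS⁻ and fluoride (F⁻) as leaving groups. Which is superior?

fluoride (F⁻)

fluoride (F⁻) is the better leaving group.
pKₐ(HF) ≈ 3.2 versus pKₐ(RSH (a thiol)) ≈ 10.5: fluoride (F⁻) is the much weaker base.
Small and strongly basic; the poor halide leaving group.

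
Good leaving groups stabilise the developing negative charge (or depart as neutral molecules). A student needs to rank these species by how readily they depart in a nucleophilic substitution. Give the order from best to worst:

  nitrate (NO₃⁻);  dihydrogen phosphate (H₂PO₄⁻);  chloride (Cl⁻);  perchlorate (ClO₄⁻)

The more stable X⁻ (or X) is on its own — i.e. the weaker a base it is — the better a leaving group it makes.
perchlorate (ClO₄⁻): pKₐ(HClO₄) ≈ -10
chloride (Cl⁻): pKₐ(HCl) ≈ -7 — moderately weak base
nitrate (NO₃⁻): pKₐ(HNO₃) ≈ -1.3 — resonance-delocalised over three oxygens
dihydrogen phosphate (H₂PO₄⁻): pKₐ(H₃PO₄) ≈ 2.1 — moderate base; biological leaving group after further activation

perchlorate (ClO₄⁻) > chloride (Cl⁻) > nitrate (NO₃⁻) > dihydrogen phosphate (H₂PO₄⁻)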